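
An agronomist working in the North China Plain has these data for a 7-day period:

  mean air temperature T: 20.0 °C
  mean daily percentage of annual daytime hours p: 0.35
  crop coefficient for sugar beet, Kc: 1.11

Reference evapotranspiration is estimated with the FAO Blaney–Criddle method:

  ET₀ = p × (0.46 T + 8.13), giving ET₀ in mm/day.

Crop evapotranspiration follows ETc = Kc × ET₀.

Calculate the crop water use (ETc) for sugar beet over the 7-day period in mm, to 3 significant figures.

47.1 mm

ET₀ = 0.35 × (0.46 × 20.0 + 8.13) = 0.35 × 17.330 = 6.0655 mm/d
ETc = Kc × ET₀ = 1.11 × 6.0655 = 6.7327 mm/d
Over 7 days: 6.7327 × 7 = 47.129 mm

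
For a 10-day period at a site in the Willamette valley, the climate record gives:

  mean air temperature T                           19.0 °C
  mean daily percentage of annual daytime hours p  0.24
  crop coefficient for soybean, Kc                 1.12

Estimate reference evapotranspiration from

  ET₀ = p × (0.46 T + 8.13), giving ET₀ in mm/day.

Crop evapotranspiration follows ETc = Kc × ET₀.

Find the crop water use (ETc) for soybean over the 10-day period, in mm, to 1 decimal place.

ET₀ = 0.24 × (0.46 × 19.0 + 8.13) = 0.24 × 16.870 = 4.0488 mm/d
ETc = Kc × ET₀ = 1.12 × 4.0488 = 4.5347 mm/d
Over 10 days: 4.5347 × 10 = 45.347 mm

45.3 mm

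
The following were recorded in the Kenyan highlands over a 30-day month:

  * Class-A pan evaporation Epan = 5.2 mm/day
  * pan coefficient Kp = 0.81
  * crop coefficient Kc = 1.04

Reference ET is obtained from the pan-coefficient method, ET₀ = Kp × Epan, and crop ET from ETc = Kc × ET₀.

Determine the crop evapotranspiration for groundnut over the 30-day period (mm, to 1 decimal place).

ET₀ = 0.81 × 5.2 = 4.2120 mm/d
ETc = Kc × ET₀ = 1.04 × 4.2120 = 4.3805 mm/d
Over 30 days: 4.3805 × 30 = 131.415 mm

131.4 mm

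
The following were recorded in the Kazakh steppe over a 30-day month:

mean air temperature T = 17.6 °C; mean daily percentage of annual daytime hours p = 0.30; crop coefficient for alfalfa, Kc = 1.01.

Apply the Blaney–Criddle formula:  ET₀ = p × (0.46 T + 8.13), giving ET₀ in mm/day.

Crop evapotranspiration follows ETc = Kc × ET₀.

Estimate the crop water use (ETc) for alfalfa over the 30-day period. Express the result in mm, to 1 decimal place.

ET₀ = 0.30 × (0.46 × 17.6 + 8.13) = 0.30 × 16.226 = 4.8678 mm/d
ETc = Kc × ET₀ = 1.01 × 4.8678 = 4.9165 mm/d
Over 30 days: 4.9165 × 30 = 147.495 mm

147.5 mm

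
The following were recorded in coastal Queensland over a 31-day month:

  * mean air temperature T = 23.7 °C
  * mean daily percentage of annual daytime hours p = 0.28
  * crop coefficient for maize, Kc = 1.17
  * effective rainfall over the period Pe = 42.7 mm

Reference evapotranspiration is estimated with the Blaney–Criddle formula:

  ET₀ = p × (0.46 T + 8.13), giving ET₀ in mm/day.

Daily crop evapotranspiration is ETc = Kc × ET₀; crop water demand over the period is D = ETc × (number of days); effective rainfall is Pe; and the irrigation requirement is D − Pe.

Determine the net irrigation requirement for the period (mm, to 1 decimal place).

150.6 mm

ET₀ = 0.28 × (0.46 × 23.7 + 8.13) = 0.28 × 19.032 = 5.3290 mm/d
ETc = Kc × ET₀ = 1.17 × 5.3290 = 6.2349 mm/d
Crop demand D = ETc × 31 d = 6.2349 × 31 = 193.282 mm
D − Pe = 193.282 − 42.7 = 150.582 mm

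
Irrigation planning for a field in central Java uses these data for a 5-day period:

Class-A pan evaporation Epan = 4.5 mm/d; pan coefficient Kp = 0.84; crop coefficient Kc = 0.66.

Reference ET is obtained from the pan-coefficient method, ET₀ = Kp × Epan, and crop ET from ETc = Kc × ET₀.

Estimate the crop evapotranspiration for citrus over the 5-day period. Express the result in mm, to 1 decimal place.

ET₀ = 0.84 × 4.5 = 3.7800 mm/d
ETc = Kc × ET₀ = 0.66 × 3.7800 = 2.4948 mm/d
Over 5 days: 2.4948 × 5 = 12.474 mm

12.5 mm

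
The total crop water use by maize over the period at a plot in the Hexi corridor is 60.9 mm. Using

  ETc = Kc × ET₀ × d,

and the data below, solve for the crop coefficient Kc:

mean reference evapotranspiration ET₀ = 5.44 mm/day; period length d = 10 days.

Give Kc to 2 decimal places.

1.12

ETc = Kc × ET₀ × d  ⇒  Kc = ETc / (ET₀ × d)
Kc = 60.9 / (5.44 × 10) = 60.9 / 54.40 = 1.1195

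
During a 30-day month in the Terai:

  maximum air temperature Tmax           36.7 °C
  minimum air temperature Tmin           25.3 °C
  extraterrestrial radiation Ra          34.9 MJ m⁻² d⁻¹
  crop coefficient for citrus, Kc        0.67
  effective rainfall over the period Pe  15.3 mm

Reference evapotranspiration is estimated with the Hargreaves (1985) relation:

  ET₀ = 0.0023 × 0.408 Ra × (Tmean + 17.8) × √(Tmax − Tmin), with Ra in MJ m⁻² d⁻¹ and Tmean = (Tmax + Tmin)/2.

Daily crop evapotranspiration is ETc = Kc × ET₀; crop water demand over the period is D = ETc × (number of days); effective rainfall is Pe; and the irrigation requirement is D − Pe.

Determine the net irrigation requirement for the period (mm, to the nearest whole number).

93 mm

Tmean = (36.7 + 25.3)/2 = 31.00 °C
0.408 Ra = 0.408 × 34.9 = 14.2392 mm/d equivalent
ET₀ = 0.0023 × 14.2392 × (31.00 + 17.8) × √11.4 = 0.0023 × 14.2392 × 48.80 × 3.3764 = 5.3962 mm/d
ETc = Kc × ET₀ = 0.67 × 5.3962 = 3.6155 mm/d
Crop demand D = ETc × 30 d = 3.6155 × 30 = 108.465 mm
D − Pe = 108.465 − 15.3 = 93.165 mm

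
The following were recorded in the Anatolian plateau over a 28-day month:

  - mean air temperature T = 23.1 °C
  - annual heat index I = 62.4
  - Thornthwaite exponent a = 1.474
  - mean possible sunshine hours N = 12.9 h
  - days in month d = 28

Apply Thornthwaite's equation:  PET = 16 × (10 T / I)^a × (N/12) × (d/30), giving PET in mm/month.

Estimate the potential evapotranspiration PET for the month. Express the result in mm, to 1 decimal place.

110.5 mm

10T/I = 10 × 23.1 / 62.4 = 3.7019
(10T/I)^a = 3.7019^1.474 = 6.8843
Uncorrected PET = 16 × 6.8843 = 110.149 mm
Correction = (N/12)(d/30) = (12.9/12)(28/30) = 1.0033
PET = 110.149 × 1.0033 = 110.512 mm/month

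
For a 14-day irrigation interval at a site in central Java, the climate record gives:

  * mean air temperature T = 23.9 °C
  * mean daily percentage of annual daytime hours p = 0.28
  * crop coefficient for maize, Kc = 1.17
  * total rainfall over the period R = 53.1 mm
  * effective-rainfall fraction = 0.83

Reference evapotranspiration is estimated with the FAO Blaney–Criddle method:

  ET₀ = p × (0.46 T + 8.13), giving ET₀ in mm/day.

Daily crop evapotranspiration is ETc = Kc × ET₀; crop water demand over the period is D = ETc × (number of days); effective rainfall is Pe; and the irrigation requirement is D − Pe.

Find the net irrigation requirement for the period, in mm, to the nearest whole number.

44 mm

ET₀ = 0.28 × (0.46 × 23.9 + 8.13) = 0.28 × 19.124 = 5.3547 mm/d
ETc = Kc × ET₀ = 1.17 × 5.3547 = 6.2650 mm/d
Crop demand D = ETc × 14 d = 6.2650 × 14 = 87.710 mm
Pe = 0.83 × 53.1 = 44.073 mm
D − Pe = 87.710 − 44.073 = 43.637 mm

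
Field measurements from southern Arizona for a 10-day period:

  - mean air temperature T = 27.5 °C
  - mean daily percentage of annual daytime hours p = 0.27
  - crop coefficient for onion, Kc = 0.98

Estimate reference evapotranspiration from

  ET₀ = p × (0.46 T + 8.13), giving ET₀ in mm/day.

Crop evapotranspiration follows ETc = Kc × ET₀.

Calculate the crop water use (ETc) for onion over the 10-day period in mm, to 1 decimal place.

ET₀ = 0.27 × (0.46 × 27.5 + 8.13) = 0.27 × 20.780 = 5.6106 mm/d
ETc = Kc × ET₀ = 0.98 × 5.6106 = 5.4984 mm/d
Over 10 days: 5.4984 × 10 = 54.984 mm

55.0 mm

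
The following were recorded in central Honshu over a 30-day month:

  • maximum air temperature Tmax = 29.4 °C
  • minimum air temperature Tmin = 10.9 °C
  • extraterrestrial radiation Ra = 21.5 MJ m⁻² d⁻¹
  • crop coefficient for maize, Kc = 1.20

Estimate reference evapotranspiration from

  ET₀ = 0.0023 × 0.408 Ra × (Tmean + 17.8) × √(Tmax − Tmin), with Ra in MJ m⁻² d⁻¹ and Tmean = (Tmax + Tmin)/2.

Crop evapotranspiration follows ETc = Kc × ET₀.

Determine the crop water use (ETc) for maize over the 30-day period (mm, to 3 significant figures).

Tmean = (29.4 + 10.9)/2 = 20.15 °C
0.408 Ra = 0.408 × 21.5 = 8.7720 mm/d equivalent
ET₀ = 0.0023 × 8.7720 × (20.15 + 17.8) × √18.5 = 0.0023 × 8.7720 × 37.95 × 4.3012 = 3.2933 mm/d
ETc = Kc × ET₀ = 1.20 × 3.2933 = 3.9520 mm/d
Over 30 days: 3.9520 × 30 = 118.560 mm

119 mm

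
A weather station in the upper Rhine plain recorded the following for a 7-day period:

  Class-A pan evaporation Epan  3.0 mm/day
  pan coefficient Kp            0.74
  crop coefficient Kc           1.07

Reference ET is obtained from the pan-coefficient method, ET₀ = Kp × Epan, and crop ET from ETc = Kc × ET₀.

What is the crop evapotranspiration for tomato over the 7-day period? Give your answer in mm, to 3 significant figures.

16.6 mm

ET₀ = 0.74 × 3.0 = 2.2200 mm/d
ETc = Kc × ET₀ = 1.07 × 2.2200 = 2.3754 mm/d
Over 7 days: 2.3754 × 7 = 16.628 mm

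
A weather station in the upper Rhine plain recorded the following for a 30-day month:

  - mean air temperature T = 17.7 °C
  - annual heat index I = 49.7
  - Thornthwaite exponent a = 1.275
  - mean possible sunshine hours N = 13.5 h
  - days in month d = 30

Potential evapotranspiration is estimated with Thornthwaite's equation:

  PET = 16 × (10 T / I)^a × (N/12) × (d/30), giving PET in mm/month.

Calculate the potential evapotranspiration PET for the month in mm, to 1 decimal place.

90.9 mm

10T/I = 10 × 17.7 / 49.7 = 3.5614
(10T/I)^a = 3.5614^1.275 = 5.0503
Uncorrected PET = 16 × 5.0503 = 80.805 mm
Correction = (N/12)(d/30) = (13.5/12)(30/30) = 1.1250
PET = 80.805 × 1.1250 = 90.906 mm/month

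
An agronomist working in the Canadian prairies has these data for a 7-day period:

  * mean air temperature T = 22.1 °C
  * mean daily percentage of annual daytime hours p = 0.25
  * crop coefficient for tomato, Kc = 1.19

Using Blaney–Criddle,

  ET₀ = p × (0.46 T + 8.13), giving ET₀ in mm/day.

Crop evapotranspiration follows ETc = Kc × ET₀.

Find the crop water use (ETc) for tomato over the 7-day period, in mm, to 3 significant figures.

ET₀ = 0.25 × (0.46 × 22.1 + 8.13) = 0.25 × 18.296 = 4.5740 mm/d
ETc = Kc × ET₀ = 1.19 × 4.5740 = 5.4431 mm/d
Over 7 days: 5.4431 × 7 = 38.102 mm

38.1 mm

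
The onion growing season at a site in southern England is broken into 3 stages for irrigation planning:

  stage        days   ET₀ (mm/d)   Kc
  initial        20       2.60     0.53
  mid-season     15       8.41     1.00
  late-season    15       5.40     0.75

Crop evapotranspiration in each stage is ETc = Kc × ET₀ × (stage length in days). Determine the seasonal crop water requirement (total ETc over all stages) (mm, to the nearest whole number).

214 mm

initial: 0.53 × 2.60 × 20 = 27.56 mm
mid-season: 1.00 × 8.41 × 15 = 126.15 mm
late-season: 0.75 × 5.40 × 15 = 60.75 mm
Seasonal total = 214.46 mm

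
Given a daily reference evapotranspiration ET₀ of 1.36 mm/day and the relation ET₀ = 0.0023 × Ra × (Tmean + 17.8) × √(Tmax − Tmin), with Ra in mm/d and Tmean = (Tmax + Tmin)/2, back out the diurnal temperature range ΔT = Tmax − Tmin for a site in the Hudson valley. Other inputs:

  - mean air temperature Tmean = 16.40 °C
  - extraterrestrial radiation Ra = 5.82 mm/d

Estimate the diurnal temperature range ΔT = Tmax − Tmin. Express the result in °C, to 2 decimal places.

8.83 °C

√ΔT = ET₀ / [0.0023 × Ra × (Tmean+17.8)] = 1.36 / (0.0023 × 5.82 × 34.20) = 2.9707
ΔT = 2.9707² = 8.825 °C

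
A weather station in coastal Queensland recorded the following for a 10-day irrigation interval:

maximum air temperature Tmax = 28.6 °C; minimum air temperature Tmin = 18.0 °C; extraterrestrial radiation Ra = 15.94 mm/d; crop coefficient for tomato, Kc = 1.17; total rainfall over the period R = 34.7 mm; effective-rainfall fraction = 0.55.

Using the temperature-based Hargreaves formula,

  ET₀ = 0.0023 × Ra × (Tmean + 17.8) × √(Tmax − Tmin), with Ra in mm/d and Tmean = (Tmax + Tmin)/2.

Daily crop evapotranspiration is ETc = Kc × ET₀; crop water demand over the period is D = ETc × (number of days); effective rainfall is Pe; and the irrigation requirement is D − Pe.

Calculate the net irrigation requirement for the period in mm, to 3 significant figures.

38.3 mm

Tmean = (28.6 + 18.0)/2 = 23.30 °C
ET₀ = 0.0023 × 15.94 × (23.30 + 17.8) × √10.6 = 0.0023 × 15.94 × 41.10 × 3.2558 = 4.9059 mm/d
ETc = Kc × ET₀ = 1.17 × 4.9059 = 5.7399 mm/d
Crop demand D = ETc × 10 d = 5.7399 × 10 = 57.399 mm
Pe = 0.55 × 34.7 = 19.085 mm
D − Pe = 57.399 − 19.085 = 38.314 mm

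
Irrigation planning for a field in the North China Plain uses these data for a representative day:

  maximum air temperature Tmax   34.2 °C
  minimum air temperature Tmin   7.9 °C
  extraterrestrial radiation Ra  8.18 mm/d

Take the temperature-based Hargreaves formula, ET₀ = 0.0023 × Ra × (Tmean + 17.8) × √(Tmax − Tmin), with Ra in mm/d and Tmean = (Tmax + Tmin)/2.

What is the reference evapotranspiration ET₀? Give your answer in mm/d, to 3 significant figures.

3.75 mm/d

Tmean = (34.2 + 7.9)/2 = 21.05 °C
ET₀ = 0.0023 × 8.18 × (21.05 + 17.8) × √26.3 = 0.0023 × 8.18 × 38.85 × 5.1284 = 3.7485 mm/d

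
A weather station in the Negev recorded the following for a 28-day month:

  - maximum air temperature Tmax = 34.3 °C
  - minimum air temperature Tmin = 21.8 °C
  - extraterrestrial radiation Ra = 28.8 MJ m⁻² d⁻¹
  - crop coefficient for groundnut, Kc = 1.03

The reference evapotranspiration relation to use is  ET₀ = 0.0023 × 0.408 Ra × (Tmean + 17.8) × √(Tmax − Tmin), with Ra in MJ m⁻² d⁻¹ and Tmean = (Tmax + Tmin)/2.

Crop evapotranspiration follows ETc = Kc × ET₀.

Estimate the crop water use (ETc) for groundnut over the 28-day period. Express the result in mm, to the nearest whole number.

126 mm

Tmean = (34.3 + 21.8)/2 = 28.05 °C
0.408 Ra = 0.408 × 28.8 = 11.7504 mm/d equivalent
ET₀ = 0.0023 × 11.7504 × (28.05 + 17.8) × √12.5 = 0.0023 × 11.7504 × 45.85 × 3.5355 = 4.3810 mm/d
ETc = Kc × ET₀ = 1.03 × 4.3810 = 4.5124 mm/d
Over 28 days: 4.5124 × 28 = 126.347 mm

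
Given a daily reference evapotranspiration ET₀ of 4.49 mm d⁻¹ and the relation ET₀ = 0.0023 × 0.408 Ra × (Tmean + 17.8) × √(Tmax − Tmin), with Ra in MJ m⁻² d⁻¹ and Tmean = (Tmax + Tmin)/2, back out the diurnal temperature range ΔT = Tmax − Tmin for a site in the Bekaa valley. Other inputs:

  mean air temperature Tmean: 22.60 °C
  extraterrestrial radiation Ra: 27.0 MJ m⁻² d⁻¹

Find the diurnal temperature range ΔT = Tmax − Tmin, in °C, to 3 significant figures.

√ΔT = ET₀ / [0.0023 × 0.408 × Ra × (Tmean+17.8)] = 4.49 / (0.0023 × 11.0160 × 40.40) = 4.3865
ΔT = 4.3865² = 19.241 °C

19.2 °C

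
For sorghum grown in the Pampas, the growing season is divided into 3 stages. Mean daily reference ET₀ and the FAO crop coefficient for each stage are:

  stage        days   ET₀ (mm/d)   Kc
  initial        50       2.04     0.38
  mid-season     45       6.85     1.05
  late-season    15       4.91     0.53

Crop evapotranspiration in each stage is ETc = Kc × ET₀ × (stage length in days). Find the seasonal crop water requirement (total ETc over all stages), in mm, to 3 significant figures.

initial: 0.38 × 2.04 × 50 = 38.76 mm
mid-season: 1.05 × 6.85 × 45 = 323.66 mm
late-season: 0.53 × 4.91 × 15 = 39.03 mm
Seasonal total = 401.45 mm

401 mm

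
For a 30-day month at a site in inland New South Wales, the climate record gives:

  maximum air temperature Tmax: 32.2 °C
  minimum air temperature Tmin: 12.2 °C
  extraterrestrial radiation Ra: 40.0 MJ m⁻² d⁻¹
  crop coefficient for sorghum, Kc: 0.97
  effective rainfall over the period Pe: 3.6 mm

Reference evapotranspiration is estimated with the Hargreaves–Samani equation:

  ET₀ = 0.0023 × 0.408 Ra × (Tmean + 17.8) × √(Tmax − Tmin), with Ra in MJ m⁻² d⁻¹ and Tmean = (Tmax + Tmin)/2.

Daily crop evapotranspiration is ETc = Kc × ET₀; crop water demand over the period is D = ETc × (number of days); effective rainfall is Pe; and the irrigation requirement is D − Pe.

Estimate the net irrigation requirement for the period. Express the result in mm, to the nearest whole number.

192 mm

Tmean = (32.2 + 12.2)/2 = 22.20 °C
0.408 Ra = 0.408 × 40.0 = 16.3200 mm/d equivalent
ET₀ = 0.0023 × 16.3200 × (22.20 + 17.8) × √20.0 = 0.0023 × 16.3200 × 40.00 × 4.4721 = 6.7146 mm/d
ETc = Kc × ET₀ = 0.97 × 6.7146 = 6.5132 mm/d
Crop demand D = ETc × 30 d = 6.5132 × 30 = 195.396 mm
D − Pe = 195.396 − 3.6 = 191.796 mm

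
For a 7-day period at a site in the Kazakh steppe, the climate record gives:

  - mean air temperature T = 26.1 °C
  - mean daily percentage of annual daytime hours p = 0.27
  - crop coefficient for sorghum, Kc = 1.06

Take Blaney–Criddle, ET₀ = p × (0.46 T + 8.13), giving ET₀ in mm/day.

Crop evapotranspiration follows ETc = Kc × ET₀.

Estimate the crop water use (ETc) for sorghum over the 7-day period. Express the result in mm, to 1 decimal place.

40.3 mm

ET₀ = 0.27 × (0.46 × 26.1 + 8.13) = 0.27 × 20.136 = 5.4367 mm/d
ETc = Kc × ET₀ = 1.06 × 5.4367 = 5.7629 mm/d
Over 7 days: 5.7629 × 7 = 40.340 mm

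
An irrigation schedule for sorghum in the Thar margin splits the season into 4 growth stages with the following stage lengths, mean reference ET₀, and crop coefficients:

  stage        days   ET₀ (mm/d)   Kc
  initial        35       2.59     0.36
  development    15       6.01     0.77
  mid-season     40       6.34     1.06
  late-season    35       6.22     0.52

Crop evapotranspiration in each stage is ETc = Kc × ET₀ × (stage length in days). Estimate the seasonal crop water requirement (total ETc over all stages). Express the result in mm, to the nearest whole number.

484 mm

initial: 0.36 × 2.59 × 35 = 32.63 mm
development: 0.77 × 6.01 × 15 = 69.42 mm
mid-season: 1.06 × 6.34 × 40 = 268.82 mm
late-season: 0.52 × 6.22 × 35 = 113.20 mm
Seasonal total = 484.07 mm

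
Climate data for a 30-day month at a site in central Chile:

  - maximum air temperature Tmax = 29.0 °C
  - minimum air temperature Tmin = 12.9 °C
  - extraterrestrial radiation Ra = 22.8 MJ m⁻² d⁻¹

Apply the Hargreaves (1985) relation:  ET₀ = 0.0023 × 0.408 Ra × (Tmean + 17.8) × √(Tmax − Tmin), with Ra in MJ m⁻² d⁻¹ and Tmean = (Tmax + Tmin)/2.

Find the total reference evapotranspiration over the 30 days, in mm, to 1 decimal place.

Tmean = (29.0 + 12.9)/2 = 20.95 °C
0.408 Ra = 0.408 × 22.8 = 9.3024 mm/d equivalent
ET₀ = 0.0023 × 9.3024 × (20.95 + 17.8) × √16.1 = 0.0023 × 9.3024 × 38.75 × 4.0125 = 3.3267 mm/d
Over 30 days: 3.3267 × 30 = 99.801 mm

99.8 mm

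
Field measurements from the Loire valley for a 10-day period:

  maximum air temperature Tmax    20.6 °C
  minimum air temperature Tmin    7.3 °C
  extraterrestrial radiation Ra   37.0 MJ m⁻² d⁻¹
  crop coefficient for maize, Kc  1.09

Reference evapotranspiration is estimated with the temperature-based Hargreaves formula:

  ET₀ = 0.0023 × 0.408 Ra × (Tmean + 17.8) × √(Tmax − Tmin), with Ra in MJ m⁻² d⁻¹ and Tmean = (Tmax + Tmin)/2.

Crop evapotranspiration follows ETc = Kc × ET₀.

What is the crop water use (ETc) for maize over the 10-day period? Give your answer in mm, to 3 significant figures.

43.8 mm

Tmean = (20.6 + 7.3)/2 = 13.95 °C
0.408 Ra = 0.408 × 37.0 = 15.0960 mm/d equivalent
ET₀ = 0.0023 × 15.0960 × (13.95 + 17.8) × √13.3 = 0.0023 × 15.0960 × 31.75 × 3.6469 = 4.0203 mm/d
ETc = Kc × ET₀ = 1.09 × 4.0203 = 4.3821 mm/d
Over 10 days: 4.3821 × 10 = 43.821 mm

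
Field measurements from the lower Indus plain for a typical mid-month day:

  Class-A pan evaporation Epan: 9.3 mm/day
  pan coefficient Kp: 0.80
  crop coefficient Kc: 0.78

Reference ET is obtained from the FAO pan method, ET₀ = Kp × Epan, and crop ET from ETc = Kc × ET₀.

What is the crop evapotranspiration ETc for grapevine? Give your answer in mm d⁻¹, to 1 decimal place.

ET₀ = 0.80 × 9.3 = 7.4400 mm/d
ETc = Kc × ET₀ = 0.78 × 7.4400 = 5.8032 mm/d

5.8 mm d⁻¹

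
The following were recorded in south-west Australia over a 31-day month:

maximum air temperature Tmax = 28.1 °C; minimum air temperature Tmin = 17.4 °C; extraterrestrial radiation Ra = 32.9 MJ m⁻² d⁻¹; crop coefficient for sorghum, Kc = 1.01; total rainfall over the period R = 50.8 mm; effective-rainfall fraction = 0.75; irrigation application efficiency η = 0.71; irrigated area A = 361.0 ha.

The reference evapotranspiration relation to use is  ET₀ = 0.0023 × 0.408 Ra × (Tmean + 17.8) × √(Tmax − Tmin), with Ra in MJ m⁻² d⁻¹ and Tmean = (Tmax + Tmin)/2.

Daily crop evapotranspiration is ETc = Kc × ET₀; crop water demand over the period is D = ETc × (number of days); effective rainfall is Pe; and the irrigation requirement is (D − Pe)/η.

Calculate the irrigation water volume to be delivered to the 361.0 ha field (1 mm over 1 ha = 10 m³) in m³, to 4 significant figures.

Tmean = (28.1 + 17.4)/2 = 22.75 °C
0.408 Ra = 0.408 × 32.9 = 13.4232 mm/d equivalent
ET₀ = 0.0023 × 13.4232 × (22.75 + 17.8) × √10.7 = 0.0023 × 13.4232 × 40.55 × 3.2711 = 4.0951 mm/d
ETc = Kc × ET₀ = 1.01 × 4.0951 = 4.1361 mm/d
Crop demand D = ETc × 31 d = 4.1361 × 31 = 128.219 mm
Pe = 0.75 × 50.8 = 38.100 mm
D − Pe = 128.219 − 38.100 = 90.119 mm
Gross irrigation = 90.119 / 0.71 = 126.928 mm
Volume = 126.928 mm × 361.0 ha × 10 = 458210.1 m³

458200 m³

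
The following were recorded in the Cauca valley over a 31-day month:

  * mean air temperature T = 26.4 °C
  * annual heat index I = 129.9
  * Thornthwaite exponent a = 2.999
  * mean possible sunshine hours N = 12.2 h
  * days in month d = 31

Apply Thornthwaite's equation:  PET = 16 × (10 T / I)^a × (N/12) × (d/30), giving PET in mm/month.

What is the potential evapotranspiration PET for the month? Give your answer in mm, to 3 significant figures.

141 mm

10T/I = 10 × 26.4 / 129.9 = 2.0323
(10T/I)^a = 2.0323^2.999 = 8.3879
Uncorrected PET = 16 × 8.3879 = 134.206 mm
Correction = (N/12)(d/30) = (12.2/12)(31/30) = 1.0506
PET = 134.206 × 1.0506 = 140.997 mm/month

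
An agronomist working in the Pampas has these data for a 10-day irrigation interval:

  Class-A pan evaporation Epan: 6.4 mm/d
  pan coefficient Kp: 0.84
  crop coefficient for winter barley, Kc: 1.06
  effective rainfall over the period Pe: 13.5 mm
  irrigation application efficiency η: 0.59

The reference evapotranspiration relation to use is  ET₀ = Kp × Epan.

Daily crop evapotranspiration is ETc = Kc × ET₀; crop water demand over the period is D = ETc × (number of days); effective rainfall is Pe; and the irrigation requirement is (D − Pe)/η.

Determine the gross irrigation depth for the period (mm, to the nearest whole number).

74 mm

ET₀ = 0.84 × 6.4 = 5.3760 mm/d
ETc = Kc × ET₀ = 1.06 × 5.3760 = 5.6986 mm/d
Crop demand D = ETc × 10 d = 5.6986 × 10 = 56.986 mm
D − Pe = 56.986 − 13.5 = 43.486 mm
Gross irrigation = 43.486 / 0.59 = 73.705 mm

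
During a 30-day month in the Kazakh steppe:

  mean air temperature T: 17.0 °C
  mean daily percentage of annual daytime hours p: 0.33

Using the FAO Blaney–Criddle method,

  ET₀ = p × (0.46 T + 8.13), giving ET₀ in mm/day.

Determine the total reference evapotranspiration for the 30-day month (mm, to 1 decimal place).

ET₀ = 0.33 × (0.46 × 17.0 + 8.13) = 0.33 × 15.950 = 5.2635 mm/d
Monthly total = 5.2635 × 30 = 157.905 mm

157.9 mm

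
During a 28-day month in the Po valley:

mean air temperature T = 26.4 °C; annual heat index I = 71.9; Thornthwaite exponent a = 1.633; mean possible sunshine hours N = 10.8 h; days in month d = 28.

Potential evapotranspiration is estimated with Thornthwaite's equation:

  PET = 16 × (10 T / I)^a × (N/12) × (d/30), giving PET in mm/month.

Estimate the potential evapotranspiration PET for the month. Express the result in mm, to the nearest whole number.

10T/I = 10 × 26.4 / 71.9 = 3.6718
(10T/I)^a = 3.6718^1.633 = 8.3646
Uncorrected PET = 16 × 8.3646 = 133.834 mm
Correction = (N/12)(d/30) = (10.8/12)(28/30) = 0.8400
PET = 133.834 × 0.8400 = 112.421 mm/month

112 mm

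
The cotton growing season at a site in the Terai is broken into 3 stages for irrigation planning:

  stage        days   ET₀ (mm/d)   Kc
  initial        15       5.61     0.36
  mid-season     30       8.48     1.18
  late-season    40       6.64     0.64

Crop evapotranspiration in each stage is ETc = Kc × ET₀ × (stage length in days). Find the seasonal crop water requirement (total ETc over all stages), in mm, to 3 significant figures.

initial: 0.36 × 5.61 × 15 = 30.29 mm
mid-season: 1.18 × 8.48 × 30 = 300.19 mm
late-season: 0.64 × 6.64 × 40 = 169.98 mm
Seasonal total = 500.46 mm

500 mm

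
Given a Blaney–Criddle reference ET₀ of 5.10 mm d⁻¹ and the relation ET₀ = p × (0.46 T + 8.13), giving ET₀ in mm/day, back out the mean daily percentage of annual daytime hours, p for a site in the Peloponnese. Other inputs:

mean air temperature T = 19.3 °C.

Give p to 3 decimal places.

p = ET₀ / (0.46 T + 8.13) = 5.10 / (0.46 × 19.3 + 8.13) = 5.10 / 17.008 = 0.2999

0.300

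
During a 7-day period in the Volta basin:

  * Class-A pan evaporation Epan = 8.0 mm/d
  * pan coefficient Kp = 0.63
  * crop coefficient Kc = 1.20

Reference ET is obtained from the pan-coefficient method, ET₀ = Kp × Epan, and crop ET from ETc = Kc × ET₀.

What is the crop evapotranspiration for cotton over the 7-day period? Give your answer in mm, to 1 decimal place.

ET₀ = 0.63 × 8.0 = 5.0400 mm/d
ETc = Kc × ET₀ = 1.20 × 5.0400 = 6.0480 mm/d
Over 7 days: 6.0480 × 7 = 42.336 mm

42.3 mm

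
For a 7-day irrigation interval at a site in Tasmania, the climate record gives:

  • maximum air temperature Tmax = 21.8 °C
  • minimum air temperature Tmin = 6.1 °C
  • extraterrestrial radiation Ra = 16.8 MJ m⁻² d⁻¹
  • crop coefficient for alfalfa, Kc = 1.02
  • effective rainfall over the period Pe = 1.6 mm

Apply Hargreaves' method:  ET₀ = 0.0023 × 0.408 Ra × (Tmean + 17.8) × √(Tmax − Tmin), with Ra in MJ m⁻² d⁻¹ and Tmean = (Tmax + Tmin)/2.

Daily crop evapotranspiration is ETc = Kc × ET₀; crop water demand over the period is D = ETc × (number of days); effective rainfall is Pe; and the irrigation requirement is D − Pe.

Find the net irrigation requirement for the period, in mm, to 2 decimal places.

Tmean = (21.8 + 6.1)/2 = 13.95 °C
0.408 Ra = 0.408 × 16.8 = 6.8544 mm/d equivalent
ET₀ = 0.0023 × 6.8544 × (13.95 + 17.8) × √15.7 = 0.0023 × 6.8544 × 31.75 × 3.9623 = 1.9833 mm/d
ETc = Kc × ET₀ = 1.02 × 1.9833 = 2.0230 mm/d
Crop demand D = ETc × 7 d = 2.0230 × 7 = 14.161 mm
D − Pe = 14.161 − 1.6 = 12.561 mm

12.56 mm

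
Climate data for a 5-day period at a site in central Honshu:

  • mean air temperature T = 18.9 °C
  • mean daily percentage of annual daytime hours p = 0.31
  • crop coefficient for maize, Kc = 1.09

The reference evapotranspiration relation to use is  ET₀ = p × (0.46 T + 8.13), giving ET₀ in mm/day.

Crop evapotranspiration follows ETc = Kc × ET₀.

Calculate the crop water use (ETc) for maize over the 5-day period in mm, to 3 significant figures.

28.4 mm

ET₀ = 0.31 × (0.46 × 18.9 + 8.13) = 0.31 × 16.824 = 5.2154 mm/d
ETc = Kc × ET₀ = 1.09 × 5.2154 = 5.6848 mm/d
Over 5 days: 5.6848 × 5 = 28.424 mm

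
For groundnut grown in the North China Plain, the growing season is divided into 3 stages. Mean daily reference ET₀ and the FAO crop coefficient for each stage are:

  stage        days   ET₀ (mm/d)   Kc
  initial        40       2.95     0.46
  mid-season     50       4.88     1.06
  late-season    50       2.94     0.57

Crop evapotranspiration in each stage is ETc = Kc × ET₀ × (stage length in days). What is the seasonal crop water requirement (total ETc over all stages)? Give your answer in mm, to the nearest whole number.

initial: 0.46 × 2.95 × 40 = 54.28 mm
mid-season: 1.06 × 4.88 × 50 = 258.64 mm
late-season: 0.57 × 2.94 × 50 = 83.79 mm
Seasonal total = 396.71 mm

397 mm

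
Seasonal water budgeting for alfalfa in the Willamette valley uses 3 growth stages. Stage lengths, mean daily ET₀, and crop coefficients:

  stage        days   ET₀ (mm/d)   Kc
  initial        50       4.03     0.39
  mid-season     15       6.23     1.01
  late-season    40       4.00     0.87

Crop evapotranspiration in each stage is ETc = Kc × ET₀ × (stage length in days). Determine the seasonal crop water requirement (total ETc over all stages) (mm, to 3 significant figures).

initial: 0.39 × 4.03 × 50 = 78.59 mm
mid-season: 1.01 × 6.23 × 15 = 94.38 mm
late-season: 0.87 × 4.00 × 40 = 139.20 mm
Seasonal total = 312.17 mm

312 mm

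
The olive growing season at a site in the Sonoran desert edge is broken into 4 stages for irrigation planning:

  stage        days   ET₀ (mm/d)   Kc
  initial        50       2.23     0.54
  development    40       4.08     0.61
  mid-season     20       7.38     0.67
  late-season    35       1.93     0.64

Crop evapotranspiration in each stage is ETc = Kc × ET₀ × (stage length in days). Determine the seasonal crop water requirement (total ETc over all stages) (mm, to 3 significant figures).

302 mm

initial: 0.54 × 2.23 × 50 = 60.21 mm
development: 0.61 × 4.08 × 40 = 99.55 mm
mid-season: 0.67 × 7.38 × 20 = 98.89 mm
late-season: 0.64 × 1.93 × 35 = 43.23 mm
Seasonal total = 301.88 mm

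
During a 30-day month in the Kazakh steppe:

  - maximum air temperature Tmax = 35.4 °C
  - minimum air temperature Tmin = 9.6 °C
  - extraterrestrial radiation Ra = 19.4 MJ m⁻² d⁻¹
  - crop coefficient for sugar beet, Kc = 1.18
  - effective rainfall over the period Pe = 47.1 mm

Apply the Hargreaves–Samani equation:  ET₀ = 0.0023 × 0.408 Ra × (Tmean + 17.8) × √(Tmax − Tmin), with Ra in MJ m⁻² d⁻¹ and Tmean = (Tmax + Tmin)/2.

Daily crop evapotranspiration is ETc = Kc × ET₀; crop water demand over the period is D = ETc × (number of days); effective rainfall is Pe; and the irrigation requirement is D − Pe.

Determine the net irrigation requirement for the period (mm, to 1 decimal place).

Tmean = (35.4 + 9.6)/2 = 22.50 °C
0.408 Ra = 0.408 × 19.4 = 7.9152 mm/d equivalent
ET₀ = 0.0023 × 7.9152 × (22.50 + 17.8) × √25.8 = 0.0023 × 7.9152 × 40.30 × 5.0794 = 3.7266 mm/d
ETc = Kc × ET₀ = 1.18 × 3.7266 = 4.3974 mm/d
Crop demand D = ETc × 30 d = 4.3974 × 30 = 131.922 mm
D − Pe = 131.922 − 47.1 = 84.822 mm

84.8 mm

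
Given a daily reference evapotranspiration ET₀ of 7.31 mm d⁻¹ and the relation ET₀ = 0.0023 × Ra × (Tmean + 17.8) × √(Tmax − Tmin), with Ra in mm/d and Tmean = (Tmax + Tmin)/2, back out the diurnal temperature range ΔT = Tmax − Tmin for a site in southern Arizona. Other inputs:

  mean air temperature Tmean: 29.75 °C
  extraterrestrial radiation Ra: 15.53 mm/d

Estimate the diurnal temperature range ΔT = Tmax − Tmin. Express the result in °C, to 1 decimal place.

√ΔT = ET₀ / [0.0023 × Ra × (Tmean+17.8)] = 7.31 / (0.0023 × 15.53 × 47.55) = 4.3040
ΔT = 4.3040² = 18.524 °C

18.5 °C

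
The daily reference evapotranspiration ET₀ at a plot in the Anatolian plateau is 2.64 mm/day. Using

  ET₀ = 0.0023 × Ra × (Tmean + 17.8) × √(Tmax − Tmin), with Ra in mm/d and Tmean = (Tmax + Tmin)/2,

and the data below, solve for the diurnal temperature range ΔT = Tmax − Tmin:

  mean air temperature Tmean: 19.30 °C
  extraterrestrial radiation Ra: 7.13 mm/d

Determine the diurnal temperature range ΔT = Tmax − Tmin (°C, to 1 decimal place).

18.8 °C

√ΔT = ET₀ / [0.0023 × Ra × (Tmean+17.8)] = 2.64 / (0.0023 × 7.13 × 37.10) = 4.3392
ΔT = 4.3392² = 18.829 °C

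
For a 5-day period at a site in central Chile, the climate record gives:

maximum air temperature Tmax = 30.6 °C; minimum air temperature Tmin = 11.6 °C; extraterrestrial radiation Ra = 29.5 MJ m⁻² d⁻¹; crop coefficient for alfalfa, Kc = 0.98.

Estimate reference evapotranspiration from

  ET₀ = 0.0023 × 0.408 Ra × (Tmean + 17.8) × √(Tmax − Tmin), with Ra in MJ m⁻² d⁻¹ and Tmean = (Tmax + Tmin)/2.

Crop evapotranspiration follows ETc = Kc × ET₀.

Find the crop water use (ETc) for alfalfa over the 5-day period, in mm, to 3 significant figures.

23.0 mm

Tmean = (30.6 + 11.6)/2 = 21.10 °C
0.408 Ra = 0.408 × 29.5 = 12.0360 mm/d equivalent
ET₀ = 0.0023 × 12.0360 × (21.10 + 17.8) × √19.0 = 0.0023 × 12.0360 × 38.90 × 4.3589 = 4.6939 mm/d
ETc = Kc × ET₀ = 0.98 × 4.6939 = 4.6000 mm/d
Over 5 days: 4.6000 × 5 = 23.000 mm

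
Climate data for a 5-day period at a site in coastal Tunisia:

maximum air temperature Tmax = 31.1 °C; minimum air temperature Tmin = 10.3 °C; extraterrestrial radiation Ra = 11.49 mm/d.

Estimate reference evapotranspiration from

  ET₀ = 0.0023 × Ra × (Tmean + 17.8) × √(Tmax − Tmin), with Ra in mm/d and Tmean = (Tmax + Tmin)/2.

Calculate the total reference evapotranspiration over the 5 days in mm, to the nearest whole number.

Tmean = (31.1 + 10.3)/2 = 20.70 °C
ET₀ = 0.0023 × 11.49 × (20.70 + 17.8) × √20.8 = 0.0023 × 11.49 × 38.50 × 4.5607 = 4.6402 mm/d
Over 5 days: 4.6402 × 5 = 23.201 mm

23 mm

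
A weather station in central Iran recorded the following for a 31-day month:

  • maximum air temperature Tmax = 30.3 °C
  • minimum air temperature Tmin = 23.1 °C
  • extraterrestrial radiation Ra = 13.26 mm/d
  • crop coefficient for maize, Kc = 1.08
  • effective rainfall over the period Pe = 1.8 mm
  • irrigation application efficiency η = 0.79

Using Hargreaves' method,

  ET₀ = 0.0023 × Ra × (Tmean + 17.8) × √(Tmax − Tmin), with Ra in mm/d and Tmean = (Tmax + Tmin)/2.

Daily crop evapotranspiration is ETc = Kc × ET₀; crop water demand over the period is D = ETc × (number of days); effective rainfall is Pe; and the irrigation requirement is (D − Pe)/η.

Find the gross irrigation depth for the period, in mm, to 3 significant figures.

152 mm

Tmean = (30.3 + 23.1)/2 = 26.70 °C
ET₀ = 0.0023 × 13.26 × (26.70 + 17.8) × √7.2 = 0.0023 × 13.26 × 44.50 × 2.6833 = 3.6417 mm/d
ETc = Kc × ET₀ = 1.08 × 3.6417 = 3.9330 mm/d
Crop demand D = ETc × 31 d = 3.9330 × 31 = 121.923 mm
D − Pe = 121.923 − 1.8 = 120.123 mm
Gross irrigation = 120.123 / 0.79 = 152.054 mm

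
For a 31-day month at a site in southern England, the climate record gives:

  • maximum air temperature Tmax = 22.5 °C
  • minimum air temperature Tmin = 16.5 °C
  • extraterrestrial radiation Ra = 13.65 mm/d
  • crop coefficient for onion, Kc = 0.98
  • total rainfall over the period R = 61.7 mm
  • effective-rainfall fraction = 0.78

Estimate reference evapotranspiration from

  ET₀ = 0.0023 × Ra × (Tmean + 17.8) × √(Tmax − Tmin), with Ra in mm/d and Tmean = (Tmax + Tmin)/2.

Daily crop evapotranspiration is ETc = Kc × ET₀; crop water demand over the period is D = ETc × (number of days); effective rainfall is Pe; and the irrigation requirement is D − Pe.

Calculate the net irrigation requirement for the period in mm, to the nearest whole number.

Tmean = (22.5 + 16.5)/2 = 19.50 °C
ET₀ = 0.0023 × 13.65 × (19.50 + 17.8) × √6.0 = 0.0023 × 13.65 × 37.30 × 2.4495 = 2.8684 mm/d
ETc = Kc × ET₀ = 0.98 × 2.8684 = 2.8110 mm/d
Crop demand D = ETc × 31 d = 2.8110 × 31 = 87.141 mm
Pe = 0.78 × 61.7 = 48.126 mm
D − Pe = 87.141 − 48.126 = 39.015 mm

39 mm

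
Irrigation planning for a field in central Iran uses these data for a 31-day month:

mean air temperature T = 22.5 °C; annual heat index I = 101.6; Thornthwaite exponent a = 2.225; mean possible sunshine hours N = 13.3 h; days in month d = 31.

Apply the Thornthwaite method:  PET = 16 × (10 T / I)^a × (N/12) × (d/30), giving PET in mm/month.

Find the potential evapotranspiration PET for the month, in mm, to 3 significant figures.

10T/I = 10 × 22.5 / 101.6 = 2.2146
(10T/I)^a = 2.2146^2.225 = 5.8652
Uncorrected PET = 16 × 5.8652 = 93.843 mm
Correction = (N/12)(d/30) = (13.3/12)(31/30) = 1.1453
PET = 93.843 × 1.1453 = 107.478 mm/month

107 mm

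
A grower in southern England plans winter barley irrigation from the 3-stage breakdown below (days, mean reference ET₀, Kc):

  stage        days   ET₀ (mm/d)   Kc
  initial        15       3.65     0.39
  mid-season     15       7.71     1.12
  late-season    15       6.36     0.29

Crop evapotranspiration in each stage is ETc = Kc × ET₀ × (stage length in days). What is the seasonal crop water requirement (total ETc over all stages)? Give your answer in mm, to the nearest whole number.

initial: 0.39 × 3.65 × 15 = 21.35 mm
mid-season: 1.12 × 7.71 × 15 = 129.53 mm
late-season: 0.29 × 6.36 × 15 = 27.67 mm
Seasonal total = 178.55 mm

179 mm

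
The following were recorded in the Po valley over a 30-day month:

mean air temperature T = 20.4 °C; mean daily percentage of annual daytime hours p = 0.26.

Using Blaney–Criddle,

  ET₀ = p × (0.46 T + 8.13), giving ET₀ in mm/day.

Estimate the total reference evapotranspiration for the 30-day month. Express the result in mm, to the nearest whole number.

ET₀ = 0.26 × (0.46 × 20.4 + 8.13) = 0.26 × 17.514 = 4.5536 mm/d
Monthly total = 4.5536 × 30 = 136.608 mm

137 mm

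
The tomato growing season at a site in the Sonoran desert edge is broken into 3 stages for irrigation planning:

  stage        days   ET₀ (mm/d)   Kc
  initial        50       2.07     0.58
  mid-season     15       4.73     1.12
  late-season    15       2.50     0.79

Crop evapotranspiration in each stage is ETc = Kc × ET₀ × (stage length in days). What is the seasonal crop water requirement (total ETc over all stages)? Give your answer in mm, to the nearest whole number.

169 mm

initial: 0.58 × 2.07 × 50 = 60.03 mm
mid-season: 1.12 × 4.73 × 15 = 79.46 mm
late-season: 0.79 × 2.50 × 15 = 29.63 mm
Seasonal total = 169.12 mm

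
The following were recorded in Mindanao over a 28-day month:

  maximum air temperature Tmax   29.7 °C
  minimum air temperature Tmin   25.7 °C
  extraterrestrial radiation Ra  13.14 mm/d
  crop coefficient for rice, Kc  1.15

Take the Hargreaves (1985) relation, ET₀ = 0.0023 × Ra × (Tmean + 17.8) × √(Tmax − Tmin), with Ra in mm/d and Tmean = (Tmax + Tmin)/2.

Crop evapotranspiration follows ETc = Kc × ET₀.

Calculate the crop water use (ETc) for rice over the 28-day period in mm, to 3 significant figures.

Tmean = (29.7 + 25.7)/2 = 27.70 °C
ET₀ = 0.0023 × 13.14 × (27.70 + 17.8) × √4.0 = 0.0023 × 13.14 × 45.50 × 2.0000 = 2.7502 mm/d
ETc = Kc × ET₀ = 1.15 × 2.7502 = 3.1627 mm/d
Over 28 days: 3.1627 × 28 = 88.556 mm

88.6 mm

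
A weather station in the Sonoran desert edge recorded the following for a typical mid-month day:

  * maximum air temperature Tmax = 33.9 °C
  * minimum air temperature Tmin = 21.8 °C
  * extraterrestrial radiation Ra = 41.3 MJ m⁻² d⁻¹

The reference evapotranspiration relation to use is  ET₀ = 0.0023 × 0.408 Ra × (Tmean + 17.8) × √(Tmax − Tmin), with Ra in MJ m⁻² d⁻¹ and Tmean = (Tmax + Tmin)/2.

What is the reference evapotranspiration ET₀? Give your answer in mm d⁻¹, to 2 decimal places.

Tmean = (33.9 + 21.8)/2 = 27.85 °C
0.408 Ra = 0.408 × 41.3 = 16.8504 mm/d equivalent
ET₀ = 0.0023 × 16.8504 × (27.85 + 17.8) × √12.1 = 0.0023 × 16.8504 × 45.65 × 3.4785 = 6.1542 mm/d

6.15 mm d⁻¹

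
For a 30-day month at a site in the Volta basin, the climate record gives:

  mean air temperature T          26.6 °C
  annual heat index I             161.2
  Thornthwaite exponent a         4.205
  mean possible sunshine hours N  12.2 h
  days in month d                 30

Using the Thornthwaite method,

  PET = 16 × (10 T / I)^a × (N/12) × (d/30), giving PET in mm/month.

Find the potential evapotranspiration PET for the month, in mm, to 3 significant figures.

134 mm

10T/I = 10 × 26.6 / 161.2 = 1.6501
(10T/I)^a = 1.6501^4.205 = 8.2154
Uncorrected PET = 16 × 8.2154 = 131.446 mm
Correction = (N/12)(d/30) = (12.2/12)(30/30) = 1.0167
PET = 131.446 × 1.0167 = 133.641 mm/month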